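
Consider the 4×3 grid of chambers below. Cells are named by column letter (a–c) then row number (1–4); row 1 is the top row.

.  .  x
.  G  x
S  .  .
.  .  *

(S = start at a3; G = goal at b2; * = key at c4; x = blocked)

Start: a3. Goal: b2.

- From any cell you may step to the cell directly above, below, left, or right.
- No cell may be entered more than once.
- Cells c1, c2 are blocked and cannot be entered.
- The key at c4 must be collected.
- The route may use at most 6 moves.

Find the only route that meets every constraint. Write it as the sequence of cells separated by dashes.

a3 - a4 - b4 - c4 - c3 - b3 - b2

The 6-move cap with required stops at c4 leaves no slack for detours.
Route from a3: down to a4, 2× right (reaching c4), up to c3, left to b3, up to b2 — 6 moves in all.
Check: all required cells visited; 6 ≤ 6 moves.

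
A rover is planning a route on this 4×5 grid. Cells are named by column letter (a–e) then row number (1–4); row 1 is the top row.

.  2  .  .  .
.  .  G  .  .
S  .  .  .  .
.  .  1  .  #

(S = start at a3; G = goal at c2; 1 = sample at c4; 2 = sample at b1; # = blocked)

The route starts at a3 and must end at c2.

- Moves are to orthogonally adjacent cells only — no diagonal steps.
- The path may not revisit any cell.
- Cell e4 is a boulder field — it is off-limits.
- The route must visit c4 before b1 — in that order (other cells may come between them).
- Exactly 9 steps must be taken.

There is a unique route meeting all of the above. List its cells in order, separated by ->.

The waypoints must appear in the order c4, b1, with no cell reused.
Route from a3: down 1 to a4, right 2 to c4, up 1 to c3, left 1 to b3, up 2 to b1, right 1 to c1, down 1 to c2 — 9 moves in all.
Check: order respected (1 at step 3, 2 at step 7); 9 moves as required.

a3 -> a4 -> b4 -> c4 -> c3 -> b3 -> b2 -> b1 -> c1 -> c2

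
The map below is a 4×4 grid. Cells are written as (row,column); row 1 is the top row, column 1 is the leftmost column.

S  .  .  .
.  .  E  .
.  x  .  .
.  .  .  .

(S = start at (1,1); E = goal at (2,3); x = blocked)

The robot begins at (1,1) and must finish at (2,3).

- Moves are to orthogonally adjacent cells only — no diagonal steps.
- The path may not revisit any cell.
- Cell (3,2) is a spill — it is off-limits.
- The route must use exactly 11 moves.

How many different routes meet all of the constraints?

Need simple routes of exactly 11 moves from (1,1) to (2,3) (Manhattan distance 3, so 4 moves are spent on a detour and 4 undoing it).
Enumerating: (1,1) (2,1) (3,1) (4,1) (4,2) (4,3) (3,3) (3,4) (2,4) (1,4) (1,3) (2,3) | (1,1) (2,1) (3,1) (4,1) (4,2) (4,3) (4,4) (3,4) (2,4) (1,4) (1,3) (2,3) | (1,1) (2,1) (2,2) (1,2) (1,3) (1,4) (2,4) (3,4) (4,4) (4,3) (3,3) (2,3) | (1,1) (1,2) (2,2) (2,1) (3,1) (4,1) (4,2) (4,3) (3,3) (3,4) (2,4) (2,3) | (1,1) (1,2) (2,2) (2,1) (3,1) (4,1) (4,2) (4,3) (4,4) (3,4) (2,4) (2,3) | (1,1) (1,2) (2,2) (2,1) (3,1) (4,1) (4,2) (4,3) (4,4) (3,4) (3,3) (2,3).
That gives 6 routes.

6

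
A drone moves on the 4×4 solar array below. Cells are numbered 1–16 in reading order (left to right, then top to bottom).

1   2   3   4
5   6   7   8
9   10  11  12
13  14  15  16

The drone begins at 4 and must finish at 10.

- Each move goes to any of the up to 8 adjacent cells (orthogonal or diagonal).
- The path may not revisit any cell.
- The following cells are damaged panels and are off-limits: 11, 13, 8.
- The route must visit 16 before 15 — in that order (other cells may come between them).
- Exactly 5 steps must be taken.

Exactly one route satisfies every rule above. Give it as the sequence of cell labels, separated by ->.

4 -> 7 -> 12 -> 16 -> 15 -> 10

The waypoints must appear in the order 16, 15, with no cell reused.
Route from 4: down-left to 7, down-right to 12, down to 16, left to 15, up-left to 10 — 5 moves in all.
Check: order respected (16 at step 3, 15 at step 4); 5 moves as required.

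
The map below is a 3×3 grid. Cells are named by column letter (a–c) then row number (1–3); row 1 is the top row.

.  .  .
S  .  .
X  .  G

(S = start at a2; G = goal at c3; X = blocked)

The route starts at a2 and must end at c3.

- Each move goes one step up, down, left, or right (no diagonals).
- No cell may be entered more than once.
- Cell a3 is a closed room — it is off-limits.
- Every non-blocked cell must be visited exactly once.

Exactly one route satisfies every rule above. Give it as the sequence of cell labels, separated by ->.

Need to visit all 8 open cells exactly once, starting at a2 and ending at c3.
Cell a1 has only two open neighbours (a2 and b1), so the path must pass straight through it: one of those is the cell it's entered from and the other is where it exits.
Route from a2: up to a1, 2× right (reaching c1), down to c2, left to b2, down to b3, right to c3 — 7 moves in all.
Check: all 8 open cells covered.

a2 -> a1 -> b1 -> c1 -> c2 -> b2 -> b3 -> c3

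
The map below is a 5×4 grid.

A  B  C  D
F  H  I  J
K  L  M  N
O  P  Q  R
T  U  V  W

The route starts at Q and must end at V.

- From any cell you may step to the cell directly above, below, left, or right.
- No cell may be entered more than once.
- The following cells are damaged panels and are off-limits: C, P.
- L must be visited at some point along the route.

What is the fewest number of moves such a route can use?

7

Any route passes through L somewhere between Q and V. Summing Manhattan distances along the two legs (Q → L → V) gives a lower bound of 2 + 3 = 5 moves.
The shortest route satisfying every rule uses 7 moves: Q → M → L → K → O → T → U → V.
The bound of 5 isn't tight here; checking systematically, no route of length 5 through 6 satisfies every constraint, so 7 is the minimum.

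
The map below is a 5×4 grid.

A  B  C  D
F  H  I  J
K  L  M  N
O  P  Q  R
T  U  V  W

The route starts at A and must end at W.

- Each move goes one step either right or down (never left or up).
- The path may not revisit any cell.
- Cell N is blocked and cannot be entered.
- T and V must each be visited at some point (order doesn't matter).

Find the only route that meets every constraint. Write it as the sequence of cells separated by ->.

A -> F -> K -> O -> T -> U -> V -> W

Moves only go right or down, so the column and row indices never decrease.
Route from A: 4× down (reaching T), 3× right (reaching W) — 7 moves in all.
Check: all required cells visited.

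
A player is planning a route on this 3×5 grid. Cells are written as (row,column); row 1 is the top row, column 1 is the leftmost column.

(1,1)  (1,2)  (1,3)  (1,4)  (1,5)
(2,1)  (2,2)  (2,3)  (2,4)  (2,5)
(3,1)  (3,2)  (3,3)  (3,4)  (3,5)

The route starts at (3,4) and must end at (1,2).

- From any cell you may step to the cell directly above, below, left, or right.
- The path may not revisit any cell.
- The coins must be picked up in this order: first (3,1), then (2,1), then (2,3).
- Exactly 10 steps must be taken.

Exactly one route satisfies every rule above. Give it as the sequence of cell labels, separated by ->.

The waypoints must appear in the order (3,1), (2,1), (2,3), with no cell reused.
Route from (3,4): left 3 to (3,1), up 1 to (2,1), right 3 to (2,4), up 1 to (1,4), left 2 to (1,2) — 10 moves in all.
Check: order respected ((3,1) at step 3, (2,1) at step 4, (2,3) at step 6); 10 moves as required.

(3,4) -> (3,3) -> (3,2) -> (3,1) -> (2,1) -> (2,2) -> (2,3) -> (2,4) -> (1,4) -> (1,3) -> (1,2)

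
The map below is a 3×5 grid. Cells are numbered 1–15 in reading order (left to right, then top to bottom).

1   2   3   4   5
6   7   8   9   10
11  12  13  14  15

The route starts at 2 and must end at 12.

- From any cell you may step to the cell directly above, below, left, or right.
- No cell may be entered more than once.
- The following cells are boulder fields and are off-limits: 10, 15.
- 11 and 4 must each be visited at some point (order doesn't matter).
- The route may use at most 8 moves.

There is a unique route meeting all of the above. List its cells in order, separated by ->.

2 -> 3 -> 4 -> 9 -> 8 -> 7 -> 6 -> 11 -> 12

The 8-move cap with required stops at 11, 4 leaves no slack for detours.
Route from 2: 2× right (reaching 4), down to 9, 3× left (reaching 6), down to 11, right to 12 — 8 moves in all.
Check: all required cells visited; 8 ≤ 8 moves.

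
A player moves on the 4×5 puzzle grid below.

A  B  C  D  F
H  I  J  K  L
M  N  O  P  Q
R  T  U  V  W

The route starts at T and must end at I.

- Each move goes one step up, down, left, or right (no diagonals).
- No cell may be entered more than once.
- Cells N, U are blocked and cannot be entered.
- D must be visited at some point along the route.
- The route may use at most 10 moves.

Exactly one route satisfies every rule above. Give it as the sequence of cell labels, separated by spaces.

T R M H A B C D K J I

The 10-move cap with required stops at D leaves no slack for detours.
Route from T: left to R, 3× up (reaching A), 3× right (reaching D), down to K, 2× left (reaching I) — 10 moves in all.
Check: all required cells visited; 10 ≤ 10 moves.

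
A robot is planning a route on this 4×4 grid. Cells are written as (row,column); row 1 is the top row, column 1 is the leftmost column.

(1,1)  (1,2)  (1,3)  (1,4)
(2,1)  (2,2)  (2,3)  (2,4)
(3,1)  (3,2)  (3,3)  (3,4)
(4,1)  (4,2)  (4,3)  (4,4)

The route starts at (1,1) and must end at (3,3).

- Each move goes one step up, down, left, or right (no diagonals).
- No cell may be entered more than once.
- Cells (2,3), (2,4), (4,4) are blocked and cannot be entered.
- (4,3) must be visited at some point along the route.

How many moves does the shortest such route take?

Any route passes through (4,3) somewhere between (1,1) and (3,3). Summing Manhattan distances along the two legs ((1,1) → (4,3) → (3,3)) gives a lower bound of 5 + 1 = 6 moves.
A route of 6 moves achieves this: (1,1) → (2,1) → (3,1) → (4,1) → (4,2) → (4,3) → (3,3).
Since 6 matches the lower bound, it is optimal.

6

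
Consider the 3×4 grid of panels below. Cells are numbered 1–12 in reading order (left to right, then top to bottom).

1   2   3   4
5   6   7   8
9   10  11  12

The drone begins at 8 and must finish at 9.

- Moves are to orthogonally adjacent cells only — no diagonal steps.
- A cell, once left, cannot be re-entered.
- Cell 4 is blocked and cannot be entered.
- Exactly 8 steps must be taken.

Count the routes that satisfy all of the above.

7

Need simple routes of exactly 8 moves from 8 to 9 (Manhattan distance 4, so 2 moves are spent on a detour and 2 undoing it).
Enumerating: 8 12 11 7 3 2 6 10 9 | 8 12 11 7 3 2 6 5 9 | 8 12 11 7 3 2 1 5 9 | 8 12 11 7 6 2 1 5 9 | 8 12 11 10 6 2 1 5 9 | 8 7 3 2 1 5 6 10 9 | 8 7 11 10 6 2 1 5 9.
That gives 7 routes.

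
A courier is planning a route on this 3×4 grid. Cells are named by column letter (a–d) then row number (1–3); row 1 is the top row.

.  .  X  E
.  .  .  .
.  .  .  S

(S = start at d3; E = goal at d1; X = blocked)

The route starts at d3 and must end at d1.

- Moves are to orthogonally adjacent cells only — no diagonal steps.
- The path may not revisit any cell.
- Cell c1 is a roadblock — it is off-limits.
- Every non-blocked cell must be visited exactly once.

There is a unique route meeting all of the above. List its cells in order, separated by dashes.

Need to visit all 11 open cells exactly once, starting at d3 and ending at d1.
Cell b1 has only two open neighbours (b2 and a1), so the path must pass straight through it: one of those is the cell it's entered from and the other is where it exits.
Route from d3: 3× left (reaching a3), 2× up (reaching a1), right to b1, down to b2, 2× right (reaching d2), up to d1 — 10 moves in all.
Check: all 11 open cells covered.

d3 - c3 - b3 - a3 - a2 - a1 - b1 - b2 - c2 - d2 - d1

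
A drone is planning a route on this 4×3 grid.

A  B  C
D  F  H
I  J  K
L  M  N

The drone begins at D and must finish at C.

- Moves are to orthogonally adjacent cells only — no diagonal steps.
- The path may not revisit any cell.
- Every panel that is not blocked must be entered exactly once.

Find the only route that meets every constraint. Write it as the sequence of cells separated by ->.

Need to visit all 12 open cells exactly once, starting at D and ending at C.
Cell L has only two open neighbours (I and M), so the path must pass straight through it: one of those is the cell it's entered from and the other is where it exits.
Route from D: up to A, right to B, 2× down (reaching J), left to I, down to L, 2× right (reaching N), 3× up (reaching C) — 11 moves in all.
Check: all 12 open cells covered.

D -> A -> B -> F -> J -> I -> L -> M -> N -> K -> H -> C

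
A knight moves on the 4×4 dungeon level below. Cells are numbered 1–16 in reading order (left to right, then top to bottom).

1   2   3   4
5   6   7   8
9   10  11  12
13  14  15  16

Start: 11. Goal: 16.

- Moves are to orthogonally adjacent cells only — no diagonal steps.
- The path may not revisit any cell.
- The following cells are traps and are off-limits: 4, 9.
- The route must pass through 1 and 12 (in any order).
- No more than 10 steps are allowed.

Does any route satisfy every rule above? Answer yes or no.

yes

One route that works: 11 → 10 → 6 → 5 → 1 → 2 → 3 → 7 → 8 → 12 → 16.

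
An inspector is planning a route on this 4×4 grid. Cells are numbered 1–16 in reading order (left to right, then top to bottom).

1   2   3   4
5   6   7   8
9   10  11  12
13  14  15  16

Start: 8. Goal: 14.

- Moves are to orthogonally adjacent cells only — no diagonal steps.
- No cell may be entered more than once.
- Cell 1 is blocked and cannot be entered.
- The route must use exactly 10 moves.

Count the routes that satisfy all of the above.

18

Need simple routes of exactly 10 moves from 8 to 14 (Manhattan distance 4, so 3 moves are spent on a detour and 3 undoing it).
Branch systematically from the start, pruning whenever the remaining move budget drops below the Manhattan distance to 14 or differs from it in parity. Grouping the completions by first move — via 4: 7; via 12: 8; via 7: 3 — and summing: 7 + 8 + 3 = 18.
That gives 18 routes.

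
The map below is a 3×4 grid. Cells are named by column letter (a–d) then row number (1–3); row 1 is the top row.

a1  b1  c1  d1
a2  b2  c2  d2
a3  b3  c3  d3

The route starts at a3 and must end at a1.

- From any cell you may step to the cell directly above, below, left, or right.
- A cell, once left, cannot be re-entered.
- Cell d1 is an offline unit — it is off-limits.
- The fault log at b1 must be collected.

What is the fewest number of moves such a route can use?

Any route passes through b1 somewhere between a3 and a1. Summing Manhattan distances along the two legs (a3 → b1 → a1) gives a lower bound of 3 + 1 = 4 moves.
A route of 4 moves achieves this: a3 → a2 → b2 → b1 → a1.
Since 4 matches the lower bound, it is optimal.

4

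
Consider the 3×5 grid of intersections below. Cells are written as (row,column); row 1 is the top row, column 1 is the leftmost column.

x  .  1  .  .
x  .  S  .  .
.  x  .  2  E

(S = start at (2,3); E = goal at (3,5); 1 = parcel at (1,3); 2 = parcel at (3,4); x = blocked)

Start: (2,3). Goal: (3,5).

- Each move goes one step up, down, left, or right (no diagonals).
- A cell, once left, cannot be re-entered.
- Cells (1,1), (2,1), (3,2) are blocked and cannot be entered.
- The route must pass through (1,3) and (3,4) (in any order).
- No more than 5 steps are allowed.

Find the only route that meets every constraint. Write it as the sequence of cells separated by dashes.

Any route must reach (1,3) and (3,4) and still end at (3,5) within 5 moves, so the order of the required stops is forced.
Route from (2,3): up 1 to (1,3), right 1 to (1,4), down 2 to (3,4), right 1 to (3,5) — 5 moves in all.
Check: all required cells visited; 5 ≤ 5 moves.

(2,3) - (1,3) - (1,4) - (2,4) - (3,4) - (3,5)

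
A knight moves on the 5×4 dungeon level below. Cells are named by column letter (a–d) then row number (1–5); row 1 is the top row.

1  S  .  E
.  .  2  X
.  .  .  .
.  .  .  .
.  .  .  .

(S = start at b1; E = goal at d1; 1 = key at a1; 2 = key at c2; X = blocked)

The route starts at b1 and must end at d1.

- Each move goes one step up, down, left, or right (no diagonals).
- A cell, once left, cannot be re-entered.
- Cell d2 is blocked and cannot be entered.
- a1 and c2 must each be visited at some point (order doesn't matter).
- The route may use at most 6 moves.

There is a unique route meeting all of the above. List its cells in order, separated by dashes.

The budget equals the shortest possible length, so every move has to be on a shortest route through the required cells.
Route from b1: left to a1, down to a2, 2× right (reaching c2), up to c1, right to d1 — 6 moves in all.
Check: all required cells visited; 6 ≤ 6 moves.

b1 - a1 - a2 - b2 - c2 - c1 - d1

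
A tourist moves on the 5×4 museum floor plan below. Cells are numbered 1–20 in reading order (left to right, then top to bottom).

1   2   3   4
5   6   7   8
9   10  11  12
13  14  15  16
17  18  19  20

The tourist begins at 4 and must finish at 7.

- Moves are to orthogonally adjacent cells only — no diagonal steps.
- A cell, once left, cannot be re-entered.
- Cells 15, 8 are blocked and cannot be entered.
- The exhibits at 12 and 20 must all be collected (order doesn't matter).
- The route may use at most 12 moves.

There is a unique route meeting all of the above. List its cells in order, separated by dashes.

The 12-move cap with required stops at 12, 20 leaves no slack for detours.
Route from 4: left 2 to 2, down 4 to 18, right 2 to 20, up 2 to 12, left 1 to 11, up 1 to 7 — 12 moves in all.
Check: all required cells visited; 12 ≤ 12 moves.

4 - 3 - 2 - 6 - 10 - 14 - 18 - 19 - 20 - 16 - 12 - 11 - 7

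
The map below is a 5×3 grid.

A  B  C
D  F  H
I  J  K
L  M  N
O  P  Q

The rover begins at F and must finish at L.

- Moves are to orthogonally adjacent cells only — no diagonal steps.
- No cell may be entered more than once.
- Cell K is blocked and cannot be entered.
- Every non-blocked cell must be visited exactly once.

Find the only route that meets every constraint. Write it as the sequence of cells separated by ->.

Need to visit all 14 open cells exactly once, starting at F and ending at L.
Cell H has only two open neighbours (C and F), so the path must pass straight through it: one of those is the cell it's entered from and the other is where it exits.
Route from F: right 1 to H, up 1 to C, left 2 to A, down 2 to I, right 1 to J, down 1 to M, right 1 to N, down 1 to Q, left 2 to O, up 1 to L — 13 moves in all.
Check: all 14 open cells covered.

F -> H -> C -> B -> A -> D -> I -> J -> M -> N -> Q -> P -> O -> L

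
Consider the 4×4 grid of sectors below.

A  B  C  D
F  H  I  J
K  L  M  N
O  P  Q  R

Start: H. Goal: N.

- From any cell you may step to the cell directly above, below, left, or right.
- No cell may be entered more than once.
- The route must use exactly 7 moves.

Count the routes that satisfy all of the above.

18

Need simple routes of exactly 7 moves from H to N (Manhattan distance 3, so 2 moves are spent on a detour and 2 undoing it).
Branch systematically from the start, pruning whenever the remaining move budget drops below the Manhattan distance to N or differs from it in parity. Grouping the completions by first move — via B: 3; via L: 4; via F: 10; via I: 1 — and summing: 3 + 4 + 10 + 1 = 18.
That gives 18 routes.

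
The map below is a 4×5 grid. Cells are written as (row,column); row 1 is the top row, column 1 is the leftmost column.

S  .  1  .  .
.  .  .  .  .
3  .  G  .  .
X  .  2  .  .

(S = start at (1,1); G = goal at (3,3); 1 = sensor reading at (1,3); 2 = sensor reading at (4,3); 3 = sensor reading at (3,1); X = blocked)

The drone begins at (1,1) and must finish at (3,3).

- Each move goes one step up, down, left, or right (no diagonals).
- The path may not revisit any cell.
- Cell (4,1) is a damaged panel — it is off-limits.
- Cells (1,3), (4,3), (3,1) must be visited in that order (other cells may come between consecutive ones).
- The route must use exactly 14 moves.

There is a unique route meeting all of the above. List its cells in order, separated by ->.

(1,1) -> (1,2) -> (1,3) -> (1,4) -> (2,4) -> (3,4) -> (4,4) -> (4,3) -> (4,2) -> (3,2) -> (3,1) -> (2,1) -> (2,2) -> (2,3) -> (3,3)

The waypoints must appear in the order (1,3), (4,3), (3,1), with no cell reused.
Route from (1,1): 3× right (reaching (1,4)), 3× down (reaching (4,4)), 2× left (reaching (4,2)), up to (3,2), left to (3,1), up to (2,1), 2× right (reaching (2,3)), down to (3,3) — 14 moves in all.
Check: order respected (1 at step 2, 2 at step 7, 3 at step 10); 14 moves as required.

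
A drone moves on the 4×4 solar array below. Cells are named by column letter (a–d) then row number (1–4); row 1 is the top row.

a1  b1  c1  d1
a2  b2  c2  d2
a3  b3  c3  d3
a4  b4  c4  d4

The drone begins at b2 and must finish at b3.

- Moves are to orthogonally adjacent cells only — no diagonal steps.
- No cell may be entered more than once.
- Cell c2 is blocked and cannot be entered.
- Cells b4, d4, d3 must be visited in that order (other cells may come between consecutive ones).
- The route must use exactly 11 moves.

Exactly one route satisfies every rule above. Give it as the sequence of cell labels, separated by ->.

b2 -> b1 -> a1 -> a2 -> a3 -> a4 -> b4 -> c4 -> d4 -> d3 -> c3 -> b3

The waypoints must appear in the order b4, d4, d3, with no cell reused.
Route from b2: up 1 to b1, left 1 to a1, down 3 to a4, right 3 to d4, up 1 to d3, left 2 to b3 — 11 moves in all.
Check: order respected (b4 at step 6, d4 at step 8, d3 at step 9); 11 moves as required.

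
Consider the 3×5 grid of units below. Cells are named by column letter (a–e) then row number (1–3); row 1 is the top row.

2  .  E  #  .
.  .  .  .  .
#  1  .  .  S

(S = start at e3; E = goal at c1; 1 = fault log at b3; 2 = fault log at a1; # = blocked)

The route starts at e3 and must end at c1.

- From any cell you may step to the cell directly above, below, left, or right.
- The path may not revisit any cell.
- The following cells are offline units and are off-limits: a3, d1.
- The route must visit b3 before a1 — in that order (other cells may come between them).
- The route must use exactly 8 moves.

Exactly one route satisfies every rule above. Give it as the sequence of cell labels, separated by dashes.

The waypoints must appear in the order b3, a1, with no cell reused.
Route from e3: 3× left (reaching b3), up to b2, left to a2, up to a1, 2× right (reaching c1) — 8 moves in all.
Check: order respected (1 at step 3, 2 at step 6); 8 moves as required.

e3 - d3 - c3 - b3 - b2 - a2 - a1 - b1 - c1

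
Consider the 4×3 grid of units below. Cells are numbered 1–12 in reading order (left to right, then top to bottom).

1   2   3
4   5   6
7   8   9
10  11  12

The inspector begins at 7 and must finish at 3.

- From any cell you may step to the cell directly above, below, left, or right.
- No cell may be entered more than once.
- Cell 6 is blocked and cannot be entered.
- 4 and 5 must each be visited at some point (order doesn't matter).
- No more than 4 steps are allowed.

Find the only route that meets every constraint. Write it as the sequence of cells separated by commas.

7, 4, 5, 2, 3

The 4-move cap with required stops at 4, 5 leaves no slack for detours.
Route from 7: up 1 to 4, right 1 to 5, up 1 to 2, right 1 to 3 — 4 moves in all.
Check: all required cells visited; 4 ≤ 4 moves.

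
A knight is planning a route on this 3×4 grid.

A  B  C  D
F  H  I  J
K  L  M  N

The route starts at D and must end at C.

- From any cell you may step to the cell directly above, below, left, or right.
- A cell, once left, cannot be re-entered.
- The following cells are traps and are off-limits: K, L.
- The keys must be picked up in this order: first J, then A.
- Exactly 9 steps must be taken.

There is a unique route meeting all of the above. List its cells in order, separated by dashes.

The waypoints must appear in the order J, A, with no cell reused.
Route from D: 2× down (reaching N), left to M, up to I, 2× left (reaching F), up to A, 2× right (reaching C) — 9 moves in all.
Check: order respected (J at step 1, A at step 7); 9 moves as required.

D - J - N - M - I - H - F - A - B - C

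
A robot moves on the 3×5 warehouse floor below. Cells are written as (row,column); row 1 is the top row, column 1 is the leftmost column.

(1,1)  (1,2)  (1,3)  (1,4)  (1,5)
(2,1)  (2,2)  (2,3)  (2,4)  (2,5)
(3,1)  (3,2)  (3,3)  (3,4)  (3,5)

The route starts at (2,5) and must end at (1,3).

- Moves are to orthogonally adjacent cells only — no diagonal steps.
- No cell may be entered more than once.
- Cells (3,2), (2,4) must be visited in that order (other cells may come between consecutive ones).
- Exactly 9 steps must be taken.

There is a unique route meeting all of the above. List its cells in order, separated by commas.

The waypoints must appear in the order (3,2), (2,4), with no cell reused.
Route from (2,5): down to (3,5), 3× left (reaching (3,2)), up to (2,2), 2× right (reaching (2,4)), up to (1,4), left to (1,3) — 9 moves in all.
Check: order respected ((3,2) at step 4, (2,4) at step 7); 9 moves as required.

(2,5), (3,5), (3,4), (3,3), (3,2), (2,2), (2,3), (2,4), (1,4), (1,3)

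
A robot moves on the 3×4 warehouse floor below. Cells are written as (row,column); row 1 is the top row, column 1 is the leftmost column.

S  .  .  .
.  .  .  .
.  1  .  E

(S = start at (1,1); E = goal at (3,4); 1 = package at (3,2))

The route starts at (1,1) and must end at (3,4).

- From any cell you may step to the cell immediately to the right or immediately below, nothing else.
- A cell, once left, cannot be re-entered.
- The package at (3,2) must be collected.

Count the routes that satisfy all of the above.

A right/down-only route from (1,1) to (3,4) makes exactly 2 down-moves and 3 right-moves in some order.
With no other constraints that would be C(5,2) = 10 routes.
Split at (3,2) and multiply the segment counts: (1,1)→(3,2): 3; (3,2)→(3,4): 1; product = 3.
That gives 3 routes.

3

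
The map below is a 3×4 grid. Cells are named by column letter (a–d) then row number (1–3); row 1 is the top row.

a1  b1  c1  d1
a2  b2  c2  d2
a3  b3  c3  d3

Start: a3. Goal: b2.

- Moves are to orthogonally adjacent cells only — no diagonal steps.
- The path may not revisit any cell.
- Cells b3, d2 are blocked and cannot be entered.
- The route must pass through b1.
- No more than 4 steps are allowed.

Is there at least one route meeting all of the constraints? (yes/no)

yes

One route that works: a3 → a2 → a1 → b1 → b2.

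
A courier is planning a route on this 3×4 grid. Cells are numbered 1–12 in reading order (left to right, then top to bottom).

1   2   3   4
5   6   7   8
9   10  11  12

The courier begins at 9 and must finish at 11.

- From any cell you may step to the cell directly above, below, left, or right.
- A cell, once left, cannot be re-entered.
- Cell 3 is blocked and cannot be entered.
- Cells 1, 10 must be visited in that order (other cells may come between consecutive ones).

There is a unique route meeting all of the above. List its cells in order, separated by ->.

9 -> 5 -> 1 -> 2 -> 6 -> 10 -> 11

The waypoints must appear in the order 1, 10, with no cell reused.
Route from 9: up 2 to 1, right 1 to 2, down 2 to 10, right 1 to 11 — 6 moves in all.
Check: order respected (1 at step 2, 10 at step 5).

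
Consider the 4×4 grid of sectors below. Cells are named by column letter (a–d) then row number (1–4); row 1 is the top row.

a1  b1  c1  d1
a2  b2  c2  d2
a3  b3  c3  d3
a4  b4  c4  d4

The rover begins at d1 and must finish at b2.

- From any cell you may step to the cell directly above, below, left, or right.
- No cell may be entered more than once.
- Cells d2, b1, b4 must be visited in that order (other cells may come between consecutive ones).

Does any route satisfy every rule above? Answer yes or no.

yes

One route that works: d1 → d2 → c2 → c1 → b1 → a1 → a2 → a3 → a4 → b4 → b3 → b2.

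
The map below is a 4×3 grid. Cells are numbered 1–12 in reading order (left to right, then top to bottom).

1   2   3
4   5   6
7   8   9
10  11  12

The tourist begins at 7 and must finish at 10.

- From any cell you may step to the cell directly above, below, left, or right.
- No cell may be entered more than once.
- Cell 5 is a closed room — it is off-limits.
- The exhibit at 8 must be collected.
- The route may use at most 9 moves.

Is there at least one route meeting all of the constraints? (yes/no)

yes

One route that works: 7 → 8 → 11 → 10.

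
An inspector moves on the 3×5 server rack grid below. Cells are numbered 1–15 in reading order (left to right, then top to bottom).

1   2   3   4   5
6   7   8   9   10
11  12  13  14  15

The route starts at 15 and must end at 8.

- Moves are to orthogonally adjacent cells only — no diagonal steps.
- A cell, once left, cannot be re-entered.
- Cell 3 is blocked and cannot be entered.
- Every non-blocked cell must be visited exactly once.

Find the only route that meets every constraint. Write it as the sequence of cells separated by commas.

15, 10, 5, 4, 9, 14, 13, 12, 11, 6, 1, 2, 7, 8

Need to visit all 14 open cells exactly once, starting at 15 and ending at 8.
Route from 15: 2× up (reaching 5), left to 4, 2× down (reaching 14), 3× left (reaching 11), 2× up (reaching 1), right to 2, down to 7, right to 8 — 13 moves in all.
Check: all 14 open cells covered.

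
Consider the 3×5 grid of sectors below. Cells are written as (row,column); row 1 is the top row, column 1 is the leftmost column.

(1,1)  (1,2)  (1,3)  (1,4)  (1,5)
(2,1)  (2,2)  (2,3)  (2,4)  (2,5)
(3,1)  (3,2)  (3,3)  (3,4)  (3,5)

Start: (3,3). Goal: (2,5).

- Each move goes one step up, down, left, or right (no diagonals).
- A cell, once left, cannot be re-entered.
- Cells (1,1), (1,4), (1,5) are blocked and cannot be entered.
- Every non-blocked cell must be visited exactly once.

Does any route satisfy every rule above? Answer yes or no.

yes

One route that works: (3,3) → (3,2) → (3,1) → (2,1) → (2,2) → (1,2) → (1,3) → (2,3) → (2,4) → (3,4) → (3,5) → (2,5).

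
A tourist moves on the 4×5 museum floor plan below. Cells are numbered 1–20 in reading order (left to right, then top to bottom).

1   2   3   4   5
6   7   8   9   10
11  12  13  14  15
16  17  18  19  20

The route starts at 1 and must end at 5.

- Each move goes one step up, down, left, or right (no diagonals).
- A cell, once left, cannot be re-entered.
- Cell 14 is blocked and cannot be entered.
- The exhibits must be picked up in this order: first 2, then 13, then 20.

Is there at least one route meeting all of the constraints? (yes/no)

One route that works: 1 → 2 → 7 → 12 → 13 → 18 → 19 → 20 → 15 → 10 → 5.

yes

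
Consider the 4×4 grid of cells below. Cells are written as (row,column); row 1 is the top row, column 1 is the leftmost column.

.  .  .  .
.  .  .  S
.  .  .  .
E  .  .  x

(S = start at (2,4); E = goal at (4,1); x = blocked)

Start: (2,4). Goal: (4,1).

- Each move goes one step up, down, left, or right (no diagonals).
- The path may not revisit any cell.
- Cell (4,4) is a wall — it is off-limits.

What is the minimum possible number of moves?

The Manhattan distance from (2,4) to (4,1) is |2−4| + |4−1| = 5, so at least 5 moves are needed.
A route of 5 moves achieves this: (2,4) → (3,4) → (3,3) → (4,3) → (4,2) → (4,1).
Since 5 matches the lower bound, it is optimal.

5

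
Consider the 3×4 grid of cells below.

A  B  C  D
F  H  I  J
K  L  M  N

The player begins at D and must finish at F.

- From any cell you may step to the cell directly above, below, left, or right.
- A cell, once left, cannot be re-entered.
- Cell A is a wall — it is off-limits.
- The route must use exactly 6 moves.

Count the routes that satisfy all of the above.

11

Need simple routes of exactly 6 moves from D to F (Manhattan distance 4, so 1 moves are spent on a detour and 1 undoing it).
Branch systematically from the start, pruning whenever the remaining move budget drops below the Manhattan distance to F or differs from it in parity. Grouping the completions by first move — via J: 7; via C: 4 — and summing: 7 + 4 = 11.
That gives 11 routes.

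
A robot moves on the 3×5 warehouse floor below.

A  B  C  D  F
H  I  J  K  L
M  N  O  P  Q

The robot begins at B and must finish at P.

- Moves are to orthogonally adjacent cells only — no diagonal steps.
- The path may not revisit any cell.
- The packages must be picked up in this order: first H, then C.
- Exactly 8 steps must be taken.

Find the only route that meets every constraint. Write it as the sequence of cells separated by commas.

B, A, H, I, J, C, D, K, P

The waypoints must appear in the order H, C, with no cell reused.
Route from B: left 1 to A, down 1 to H, right 2 to J, up 1 to C, right 1 to D, down 2 to P — 8 moves in all.
Check: order respected (H at step 2, C at step 5); 8 moves as required.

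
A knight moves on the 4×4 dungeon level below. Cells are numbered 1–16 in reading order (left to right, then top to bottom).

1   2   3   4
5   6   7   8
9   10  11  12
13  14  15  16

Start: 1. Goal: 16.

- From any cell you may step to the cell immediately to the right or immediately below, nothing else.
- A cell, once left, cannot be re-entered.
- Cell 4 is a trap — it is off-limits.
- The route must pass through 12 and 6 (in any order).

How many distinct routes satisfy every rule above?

A right/down-only route from 1 to 16 makes exactly 3 down-moves and 3 right-moves in some order.
With no other constraints that would be C(6,3) = 20 routes.
A monotone route can only reach the required cells in the order 6, 12, so split there and multiply the segment counts (each segment already excludes blocked cells): 1→6: 2; 6→12: 3; 12→16: 1; product = 6.
That gives 6 routes.

6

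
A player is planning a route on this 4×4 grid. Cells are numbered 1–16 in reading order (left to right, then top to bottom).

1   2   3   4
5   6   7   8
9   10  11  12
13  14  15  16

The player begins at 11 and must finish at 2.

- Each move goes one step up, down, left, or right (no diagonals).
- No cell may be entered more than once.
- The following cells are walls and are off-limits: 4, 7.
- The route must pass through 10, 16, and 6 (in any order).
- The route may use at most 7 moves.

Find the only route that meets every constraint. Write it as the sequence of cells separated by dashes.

11 - 12 - 16 - 15 - 14 - 10 - 6 - 2

The budget equals the shortest possible length, so every move has to be on a shortest route through the required cells.
Route from 11: right to 12, down to 16, 2× left (reaching 14), 3× up (reaching 2) — 7 moves in all.
Check: all required cells visited; 7 ≤ 7 moves.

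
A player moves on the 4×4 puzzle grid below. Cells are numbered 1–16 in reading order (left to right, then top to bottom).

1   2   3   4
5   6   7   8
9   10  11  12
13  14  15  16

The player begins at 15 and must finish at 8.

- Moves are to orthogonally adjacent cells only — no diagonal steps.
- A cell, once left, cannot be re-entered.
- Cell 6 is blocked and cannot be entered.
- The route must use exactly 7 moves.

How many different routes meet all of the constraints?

4

Need simple routes of exactly 7 moves from 15 to 8 (Manhattan distance 3, so 2 moves are spent on a detour and 2 undoing it).
Enumerating: 15 14 10 11 7 3 4 8 | 15 14 13 9 10 11 7 8 | 15 14 13 9 10 11 12 8 | 15 16 12 11 7 3 4 8.
That gives 4 routes.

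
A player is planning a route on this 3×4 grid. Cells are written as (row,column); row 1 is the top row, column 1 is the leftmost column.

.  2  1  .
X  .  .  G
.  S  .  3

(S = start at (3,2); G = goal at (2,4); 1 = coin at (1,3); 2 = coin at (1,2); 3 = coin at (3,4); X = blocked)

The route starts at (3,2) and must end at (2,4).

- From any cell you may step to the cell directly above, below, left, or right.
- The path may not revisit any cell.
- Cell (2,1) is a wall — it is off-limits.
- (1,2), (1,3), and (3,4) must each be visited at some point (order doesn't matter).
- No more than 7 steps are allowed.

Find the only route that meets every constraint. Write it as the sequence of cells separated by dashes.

The budget equals the shortest possible length, so every move has to be on a shortest route through the required cells.
Route from (3,2): up 2 to (1,2), right 1 to (1,3), down 2 to (3,3), right 1 to (3,4), up 1 to (2,4) — 7 moves in all.
Check: all required cells visited; 7 ≤ 7 moves.

(3,2) - (2,2) - (1,2) - (1,3) - (2,3) - (3,3) - (3,4) - (2,4)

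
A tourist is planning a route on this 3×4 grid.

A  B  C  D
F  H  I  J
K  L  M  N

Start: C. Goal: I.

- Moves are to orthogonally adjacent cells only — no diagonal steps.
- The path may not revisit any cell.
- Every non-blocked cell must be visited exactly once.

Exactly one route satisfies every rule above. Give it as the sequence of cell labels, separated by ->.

Need to visit all 12 open cells exactly once, starting at C and ending at I.
Route from C: right to D, 2× down (reaching N), 3× left (reaching K), 2× up (reaching A), right to B, down to H, right to I — 11 moves in all.
Check: all 12 open cells covered.

C -> D -> J -> N -> M -> L -> K -> F -> A -> B -> H -> I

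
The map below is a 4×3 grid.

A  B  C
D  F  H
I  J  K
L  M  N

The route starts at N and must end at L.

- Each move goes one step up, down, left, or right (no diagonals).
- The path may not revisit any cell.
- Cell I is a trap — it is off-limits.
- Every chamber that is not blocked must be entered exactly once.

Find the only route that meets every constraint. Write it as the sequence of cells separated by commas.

N, K, H, C, B, A, D, F, J, M, L

Need to visit all 11 open cells exactly once, starting at N and ending at L.
Cell C has only two open neighbours (H and B), so the path must pass straight through it: one of those is the cell it's entered from and the other is where it exits.
Route from N: up 3 to C, left 2 to A, down 1 to D, right 1 to F, down 2 to M, left 1 to L — 10 moves in all.
Check: all 11 open cells covered.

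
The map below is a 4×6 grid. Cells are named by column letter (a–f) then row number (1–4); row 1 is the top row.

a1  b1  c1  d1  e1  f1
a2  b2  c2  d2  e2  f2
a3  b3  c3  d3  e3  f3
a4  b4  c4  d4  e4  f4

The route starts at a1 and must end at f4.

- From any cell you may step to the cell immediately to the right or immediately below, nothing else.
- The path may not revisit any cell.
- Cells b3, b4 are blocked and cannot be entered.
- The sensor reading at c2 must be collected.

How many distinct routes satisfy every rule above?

A right/down-only route from a1 to f4 makes exactly 3 down-moves and 5 right-moves in some order.
With no other constraints that would be C(8,3) = 56 routes.
Split at c2 and multiply the segment counts (each segment already excludes blocked cells): a1→c2: 3; c2→f4: 10; product = 30.
That gives 30 routes.

30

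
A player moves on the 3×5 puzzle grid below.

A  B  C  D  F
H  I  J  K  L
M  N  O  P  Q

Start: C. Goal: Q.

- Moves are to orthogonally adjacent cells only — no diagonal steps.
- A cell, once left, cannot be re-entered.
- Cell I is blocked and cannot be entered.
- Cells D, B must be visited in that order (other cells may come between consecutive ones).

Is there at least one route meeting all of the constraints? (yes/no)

Ignoring the required order, 2 revisit-free routes from C to Q pass through all of D and B; the waypoint orders that occur are B → D (2) — never D → B.

no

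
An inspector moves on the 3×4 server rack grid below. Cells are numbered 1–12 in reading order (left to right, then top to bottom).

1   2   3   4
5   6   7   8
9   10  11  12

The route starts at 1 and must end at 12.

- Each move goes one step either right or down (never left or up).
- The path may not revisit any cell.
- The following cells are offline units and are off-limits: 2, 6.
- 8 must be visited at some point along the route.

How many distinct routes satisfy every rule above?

0

A right/down-only route from 1 to 12 makes exactly 2 down-moves and 3 right-moves in some order.
With no other constraints that would be C(5,2) = 10 routes.
Split at 8 and multiply the segment counts (each segment already excludes blocked cells): 1→8: 0; 8→12: 1; product = 0.
No route satisfies every constraint, so the count is 0.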